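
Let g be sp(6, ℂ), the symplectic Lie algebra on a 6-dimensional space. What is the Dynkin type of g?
type C_3

This is sp(6), which has dimension 6(6+1)/2 = 21 and rank 6/2 = 3. In the classification of classical Lie algebras, the symplectic algebra sp(2n) has type C_n; here n = 3, so the Dynkin diagram is a chain of 3 nodes with a double edge at one end; the terminal node there is the unique long simple root (C_3). Hence the type is C_3.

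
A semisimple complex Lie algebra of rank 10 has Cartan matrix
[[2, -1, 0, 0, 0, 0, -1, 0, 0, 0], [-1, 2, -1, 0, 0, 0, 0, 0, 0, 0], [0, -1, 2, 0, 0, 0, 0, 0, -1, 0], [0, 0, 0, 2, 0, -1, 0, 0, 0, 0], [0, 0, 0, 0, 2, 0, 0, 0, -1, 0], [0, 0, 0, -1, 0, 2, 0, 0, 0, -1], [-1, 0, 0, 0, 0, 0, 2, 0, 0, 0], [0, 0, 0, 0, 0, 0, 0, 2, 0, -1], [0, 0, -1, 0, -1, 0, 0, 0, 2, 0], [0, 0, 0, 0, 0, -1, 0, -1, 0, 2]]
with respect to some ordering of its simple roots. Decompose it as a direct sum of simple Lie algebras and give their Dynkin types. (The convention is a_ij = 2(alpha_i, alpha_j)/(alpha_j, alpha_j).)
The diagram associated to this matrix has two connected components: the simple roots {alpha_4, alpha_6, alpha_8, alpha_10} form a chain of 4 nodes with single edges (A_4), and {alpha_1, alpha_2, alpha_3, alpha_5, alpha_7, alpha_9} form a chain of 6 nodes with single edges (A_6). A semisimple Lie algebra decomposes uniquely as the direct sum of simple ideals, one per connected component of its Dynkin diagram, so g ≅ A_4 ⊕ A_6 (dimension 24 + 48 = 72).

A_4 (sl(5)) ⊕ A_6 (sl(7))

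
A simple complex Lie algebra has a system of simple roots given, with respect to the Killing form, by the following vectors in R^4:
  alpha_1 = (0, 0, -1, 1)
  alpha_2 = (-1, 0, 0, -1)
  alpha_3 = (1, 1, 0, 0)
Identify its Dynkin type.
A3

Compute the Cartan integers a_ij = 2(alpha_i, alpha_j)/(alpha_j, alpha_j); the resulting 3x3 Cartan matrix is
[[2, -1, 0], [-1, 2, -1], [0, -1, 2]].
All simple roots have the same length, so the diagram is simply laced. The associated Dynkin diagram is a chain of 3 nodes with single edges (A_3), so the type is A_3 (the algebra sl(4)).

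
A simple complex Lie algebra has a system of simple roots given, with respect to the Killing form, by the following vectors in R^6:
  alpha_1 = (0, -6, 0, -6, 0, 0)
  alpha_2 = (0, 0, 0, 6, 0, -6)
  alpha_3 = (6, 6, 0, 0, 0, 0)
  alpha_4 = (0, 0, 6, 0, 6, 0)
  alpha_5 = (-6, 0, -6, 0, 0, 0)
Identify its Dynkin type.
Compute the Cartan integers a_ij = 2(alpha_i, alpha_j)/(alpha_j, alpha_j); the resulting 5x5 Cartan matrix is
[[2, -1, -1, 0, 0], [-1, 2, 0, 0, 0], [-1, 0, 2, 0, -1], [0, 0, 0, 2, -1], [0, 0, -1, -1, 2]].
All simple roots have the same length, so the diagram is simply laced. The associated Dynkin diagram is a chain of 5 nodes with single edges (A_5), so the type is A_5 (the algebra sl(6)).

A5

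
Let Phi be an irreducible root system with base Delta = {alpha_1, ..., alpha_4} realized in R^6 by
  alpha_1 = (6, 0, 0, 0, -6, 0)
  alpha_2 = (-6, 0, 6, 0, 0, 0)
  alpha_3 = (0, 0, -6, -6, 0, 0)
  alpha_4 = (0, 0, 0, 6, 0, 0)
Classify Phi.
Compute the Cartan integers a_ij = 2(alpha_i, alpha_j)/(alpha_j, alpha_j); the resulting 4x4 Cartan matrix is
[[2, -1, 0, 0], [-1, 2, -1, 0], [0, -1, 2, -2], [0, 0, -1, 2]].
The roots have two lengths (squared-length ratio 2:1); the short ones are alpha_{4}. The associated Dynkin diagram is a chain of 4 nodes with a double edge at one end; the terminal node there is the unique short simple root (B_4), so the type is B_4 (the algebra so(9)).

type B_4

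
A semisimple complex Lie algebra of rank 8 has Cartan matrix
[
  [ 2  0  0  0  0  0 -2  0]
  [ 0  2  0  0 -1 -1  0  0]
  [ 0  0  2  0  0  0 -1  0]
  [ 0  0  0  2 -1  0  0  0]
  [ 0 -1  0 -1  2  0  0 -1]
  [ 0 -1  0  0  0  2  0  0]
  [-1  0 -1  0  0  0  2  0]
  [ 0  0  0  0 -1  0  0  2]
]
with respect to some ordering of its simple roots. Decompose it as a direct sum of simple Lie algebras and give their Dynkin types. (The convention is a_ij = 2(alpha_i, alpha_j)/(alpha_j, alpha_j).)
The diagram associated to this matrix has two connected components: the simple roots {alpha_1, alpha_3, alpha_7} form a chain of 3 nodes with a double edge at one end; the terminal node there is the unique long simple root (C_3), and {alpha_2, alpha_4, alpha_5, alpha_6, alpha_8} form a chain of 3 nodes with a fork of two nodes at one end (D_5). A semisimple Lie algebra decomposes uniquely as the direct sum of simple ideals, one per connected component of its Dynkin diagram, so g ≅ C_3 ⊕ D_5 (dimension 21 + 45 = 66).

C_3 (sp(6)) + D_5 (so(10))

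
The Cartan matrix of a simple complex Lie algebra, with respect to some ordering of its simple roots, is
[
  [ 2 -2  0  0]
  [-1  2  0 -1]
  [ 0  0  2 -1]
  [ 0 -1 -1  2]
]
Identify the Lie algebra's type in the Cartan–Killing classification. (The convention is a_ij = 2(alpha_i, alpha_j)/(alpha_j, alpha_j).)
C_4 (sp(8))

The matrix has rank 4 with 2's on the diagonal. Reading the off-diagonal entries as Dynkin edges (a single edge where a_ij = a_ji = -1; a double or triple edge where a_ij * a_ji = 2 or 3), the diagram is a chain of 4 nodes with a double edge at one end; the terminal node there is the unique long simple root (C_4). One simple-root ordering that puts it in standard form is (alpha_3, alpha_4, alpha_2, alpha_1). So the algebra is type C_4, i.e. sp(8).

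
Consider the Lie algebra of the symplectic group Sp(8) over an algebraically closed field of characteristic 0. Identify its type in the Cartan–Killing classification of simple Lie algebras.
This is sp(8), which has dimension 8(8+1)/2 = 36 and rank 8/2 = 4. In the classification of classical Lie algebras, the symplectic algebra sp(2n) has type C_n; here n = 4, so the Dynkin diagram is a chain of 4 nodes with a double edge at one end; the terminal node there is the unique long simple root (C_4). Hence the type is C_4.

C4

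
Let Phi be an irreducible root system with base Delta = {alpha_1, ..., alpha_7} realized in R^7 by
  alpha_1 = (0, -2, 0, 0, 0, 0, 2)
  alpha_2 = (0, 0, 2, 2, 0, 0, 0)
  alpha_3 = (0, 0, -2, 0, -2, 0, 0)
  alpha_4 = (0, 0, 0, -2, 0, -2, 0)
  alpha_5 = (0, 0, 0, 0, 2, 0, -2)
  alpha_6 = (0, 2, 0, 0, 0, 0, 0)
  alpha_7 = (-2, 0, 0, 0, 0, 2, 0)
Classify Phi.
Compute the Cartan integers a_ij = 2(alpha_i, alpha_j)/(alpha_j, alpha_j); the resulting 7x7 Cartan matrix is
[[2, 0, 0, 0, -1, -2, 0], [0, 2, -1, -1, 0, 0, 0], [0, -1, 2, 0, -1, 0, 0], [0, -1, 0, 2, 0, 0, -1], [-1, 0, -1, 0, 2, 0, 0], [-1, 0, 0, 0, 0, 2, 0], [0, 0, 0, -1, 0, 0, 2]].
The roots have two lengths (squared-length ratio 2:1); the short ones are alpha_{6}. The associated Dynkin diagram is a chain of 7 nodes with a double edge at one end; the terminal node there is the unique short simple root (B_7), so the type is B_7 (the algebra so(15)).

B7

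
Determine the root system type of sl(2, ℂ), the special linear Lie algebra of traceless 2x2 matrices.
type A_1

This is sl(2), which has dimension 2^2 - 1 = 3 and rank 2 - 1 = 1 (a Cartan subalgebra is the diagonal traceless matrices). In the classification of classical Lie algebras, the special linear algebra sl(n+1) has type A_n; here n = 1, so the Dynkin diagram is a chain of 1 nodes with single edges (A_1). Hence the type is A_1.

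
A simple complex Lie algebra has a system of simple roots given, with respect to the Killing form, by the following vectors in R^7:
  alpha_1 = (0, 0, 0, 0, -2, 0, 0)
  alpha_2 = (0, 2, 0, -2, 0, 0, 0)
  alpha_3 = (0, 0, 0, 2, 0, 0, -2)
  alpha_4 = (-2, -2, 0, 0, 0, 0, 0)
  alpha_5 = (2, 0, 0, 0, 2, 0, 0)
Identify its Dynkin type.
B5

Compute the Cartan integers a_ij = 2(alpha_i, alpha_j)/(alpha_j, alpha_j); the resulting 5x5 Cartan matrix is
[[2, 0, 0, 0, -1], [0, 2, -1, -1, 0], [0, -1, 2, 0, 0], [0, -1, 0, 2, -1], [-2, 0, 0, -1, 2]].
The roots have two lengths (squared-length ratio 2:1); the short ones are alpha_{1}. The associated Dynkin diagram is a chain of 5 nodes with a double edge at one end; the terminal node there is the unique short simple root (B_5), so the type is B_5 (the algebra so(11)).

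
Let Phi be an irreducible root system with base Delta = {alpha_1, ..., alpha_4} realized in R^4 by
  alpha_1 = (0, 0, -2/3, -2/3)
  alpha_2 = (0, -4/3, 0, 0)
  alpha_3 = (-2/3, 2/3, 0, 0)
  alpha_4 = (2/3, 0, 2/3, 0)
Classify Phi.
Compute the Cartan integers a_ij = 2(alpha_i, alpha_j)/(alpha_j, alpha_j); the resulting 4x4 Cartan matrix is
[[2, 0, 0, -1], [0, 2, -2, 0], [0, -1, 2, -1], [-1, 0, -1, 2]].
The roots have two lengths (squared-length ratio 2:1); the short ones are alpha_{1,3,4}. The associated Dynkin diagram is a chain of 4 nodes with a double edge at one end; the terminal node there is the unique long simple root (C_4), so the type is C_4 (the algebra sp(8)).

C4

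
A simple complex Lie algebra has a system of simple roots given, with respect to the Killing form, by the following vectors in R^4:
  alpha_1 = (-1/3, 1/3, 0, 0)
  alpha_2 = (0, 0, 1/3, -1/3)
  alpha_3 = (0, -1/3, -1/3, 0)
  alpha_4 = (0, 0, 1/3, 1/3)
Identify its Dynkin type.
D4

Compute the Cartan integers a_ij = 2(alpha_i, alpha_j)/(alpha_j, alpha_j); the resulting 4x4 Cartan matrix is
[[2, 0, -1, 0], [0, 2, -1, 0], [-1, -1, 2, -1], [0, 0, -1, 2]].
All simple roots have the same length, so the diagram is simply laced. The associated Dynkin diagram is a chain of 2 nodes with a fork of two nodes at one end (D_4), so the type is D_4 (the algebra so(8)).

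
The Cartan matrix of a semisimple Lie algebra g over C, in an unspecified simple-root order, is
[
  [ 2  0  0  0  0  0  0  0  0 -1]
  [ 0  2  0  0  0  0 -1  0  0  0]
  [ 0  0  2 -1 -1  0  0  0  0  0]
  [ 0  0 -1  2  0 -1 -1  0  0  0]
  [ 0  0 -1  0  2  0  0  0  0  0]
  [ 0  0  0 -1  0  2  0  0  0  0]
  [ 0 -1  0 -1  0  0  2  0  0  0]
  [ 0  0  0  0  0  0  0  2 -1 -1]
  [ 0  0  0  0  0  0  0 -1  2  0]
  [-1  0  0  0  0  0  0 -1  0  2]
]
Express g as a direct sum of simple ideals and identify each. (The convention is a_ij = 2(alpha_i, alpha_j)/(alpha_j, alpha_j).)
type A_4 + type E_6

The diagram associated to this matrix has two connected components: the simple roots {alpha_1, alpha_8, alpha_9, alpha_10} form a chain of 4 nodes with single edges (A_4), and {alpha_2, alpha_3, alpha_4, alpha_5, alpha_6, alpha_7} form a chain of 5 nodes with one extra node attached to the third node from one end (E_6). A semisimple Lie algebra decomposes uniquely as the direct sum of simple ideals, one per connected component of its Dynkin diagram, so g ≅ A_4 ⊕ E_6 (dimension 24 + 78 = 102).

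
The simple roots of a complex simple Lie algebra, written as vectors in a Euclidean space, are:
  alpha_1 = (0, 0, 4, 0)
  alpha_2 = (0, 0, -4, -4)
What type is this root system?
B_2

Compute the Cartan integers a_ij = 2(alpha_i, alpha_j)/(alpha_j, alpha_j); the resulting 2x2 Cartan matrix is
[[2, -1], [-2, 2]].
The roots have two lengths (squared-length ratio 2:1); the short ones are alpha_{1}. The associated Dynkin diagram is a chain of 2 nodes with a double edge at one end; the terminal node there is the unique short simple root (B_2), so the type is B_2 (the algebra so(5)).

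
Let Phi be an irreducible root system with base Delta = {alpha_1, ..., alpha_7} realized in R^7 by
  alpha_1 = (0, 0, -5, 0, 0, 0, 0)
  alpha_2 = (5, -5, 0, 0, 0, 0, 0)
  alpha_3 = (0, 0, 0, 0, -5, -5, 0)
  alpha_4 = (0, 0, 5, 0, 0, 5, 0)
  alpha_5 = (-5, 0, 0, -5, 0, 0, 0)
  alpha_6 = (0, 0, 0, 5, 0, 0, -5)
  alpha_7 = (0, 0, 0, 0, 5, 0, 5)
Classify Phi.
Compute the Cartan integers a_ij = 2(alpha_i, alpha_j)/(alpha_j, alpha_j); the resulting 7x7 Cartan matrix is
[[2, 0, 0, -1, 0, 0, 0], [0, 2, 0, 0, -1, 0, 0], [0, 0, 2, -1, 0, 0, -1], [-2, 0, -1, 2, 0, 0, 0], [0, -1, 0, 0, 2, -1, 0], [0, 0, 0, 0, -1, 2, -1], [0, 0, -1, 0, 0, -1, 2]].
The roots have two lengths (squared-length ratio 2:1); the short ones are alpha_{1}. The associated Dynkin diagram is a chain of 7 nodes with a double edge at one end; the terminal node there is the unique short simple root (B_7), so the type is B_7 (the algebra so(15)).

B7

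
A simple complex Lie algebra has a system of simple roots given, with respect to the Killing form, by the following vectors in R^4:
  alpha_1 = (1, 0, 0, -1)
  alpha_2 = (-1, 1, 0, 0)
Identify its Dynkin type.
Compute the Cartan integers a_ij = 2(alpha_i, alpha_j)/(alpha_j, alpha_j); the resulting 2x2 Cartan matrix is
[[2, -1], [-1, 2]].
All simple roots have the same length, so the diagram is simply laced. The associated Dynkin diagram is a chain of 2 nodes with single edges (A_2), so the type is A_2 (the algebra sl(3)).

type A_2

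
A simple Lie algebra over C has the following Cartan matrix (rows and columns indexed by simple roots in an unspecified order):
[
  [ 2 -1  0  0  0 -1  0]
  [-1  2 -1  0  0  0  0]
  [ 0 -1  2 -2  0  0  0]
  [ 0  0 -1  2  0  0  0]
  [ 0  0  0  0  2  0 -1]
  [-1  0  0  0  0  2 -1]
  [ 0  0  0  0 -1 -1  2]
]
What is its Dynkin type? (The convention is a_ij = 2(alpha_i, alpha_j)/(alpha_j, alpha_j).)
B_7

The matrix has rank 7 with 2's on the diagonal. Reading the off-diagonal entries as Dynkin edges (a single edge where a_ij = a_ji = -1; a double or triple edge where a_ij * a_ji = 2 or 3), the diagram is a chain of 7 nodes with a double edge at one end; the terminal node there is the unique short simple root (B_7). One simple-root ordering that puts it in standard form is (alpha_5, alpha_7, alpha_6, alpha_1, alpha_2, alpha_3, alpha_4). So the algebra is type B_7, i.e. so(15).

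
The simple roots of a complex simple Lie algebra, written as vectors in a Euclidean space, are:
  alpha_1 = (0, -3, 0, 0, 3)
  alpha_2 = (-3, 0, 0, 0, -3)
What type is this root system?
type A_2

Compute the Cartan integers a_ij = 2(alpha_i, alpha_j)/(alpha_j, alpha_j); the resulting 2x2 Cartan matrix is
[[2, -1], [-1, 2]].
All simple roots have the same length, so the diagram is simply laced. The associated Dynkin diagram is a chain of 2 nodes with single edges (A_2), so the type is A_2 (the algebra sl(3)).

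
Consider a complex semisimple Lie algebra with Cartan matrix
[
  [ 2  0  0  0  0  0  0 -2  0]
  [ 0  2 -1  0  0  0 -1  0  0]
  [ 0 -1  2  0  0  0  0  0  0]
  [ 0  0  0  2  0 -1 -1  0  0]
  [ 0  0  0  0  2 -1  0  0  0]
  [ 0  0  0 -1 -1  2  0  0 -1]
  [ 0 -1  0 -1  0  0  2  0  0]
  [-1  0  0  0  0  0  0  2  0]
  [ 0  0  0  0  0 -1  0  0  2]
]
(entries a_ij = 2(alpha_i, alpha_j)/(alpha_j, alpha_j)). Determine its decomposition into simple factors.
B_2 (so(5)) + D_7 (so(14))

The diagram associated to this matrix has two connected components: the simple roots {alpha_1, alpha_8} form a chain of 2 nodes with a double edge at one end; the terminal node there is the unique short simple root (B_2), and {alpha_2, alpha_3, alpha_4, alpha_5, alpha_6, alpha_7, alpha_9} form a chain of 5 nodes with a fork of two nodes at one end (D_7). A semisimple Lie algebra decomposes uniquely as the direct sum of simple ideals, one per connected component of its Dynkin diagram, so g ≅ B_2 ⊕ D_7 (dimension 10 + 91 = 101).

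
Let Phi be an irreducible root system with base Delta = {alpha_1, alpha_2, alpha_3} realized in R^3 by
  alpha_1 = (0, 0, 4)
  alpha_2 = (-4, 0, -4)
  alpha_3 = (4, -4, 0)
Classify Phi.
Compute the Cartan integers a_ij = 2(alpha_i, alpha_j)/(alpha_j, alpha_j); the resulting 3x3 Cartan matrix is
[[2, -1, 0], [-2, 2, -1], [0, -1, 2]].
The roots have two lengths (squared-length ratio 2:1); the short ones are alpha_{1}. The associated Dynkin diagram is a chain of 3 nodes with a double edge at one end; the terminal node there is the unique short simple root (B_3), so the type is B_3 (the algebra so(7)).

type B_3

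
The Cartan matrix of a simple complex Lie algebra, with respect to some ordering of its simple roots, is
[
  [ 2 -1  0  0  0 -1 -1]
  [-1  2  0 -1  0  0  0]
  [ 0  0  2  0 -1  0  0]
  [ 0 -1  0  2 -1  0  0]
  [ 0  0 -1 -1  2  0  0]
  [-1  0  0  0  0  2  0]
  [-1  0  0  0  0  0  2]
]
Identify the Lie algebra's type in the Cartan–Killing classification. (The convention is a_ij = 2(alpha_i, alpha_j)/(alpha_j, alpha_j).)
The matrix has rank 7 with 2's on the diagonal. Reading the off-diagonal entries as Dynkin edges (a single edge where a_ij = a_ji = -1; a double or triple edge where a_ij * a_ji = 2 or 3), the diagram is a chain of 5 nodes with a fork of two nodes at one end (D_7). One simple-root ordering that puts it in standard form is (alpha_3, alpha_5, alpha_4, alpha_2, alpha_1, alpha_6, alpha_7). So the algebra is type D_7, i.e. so(14).

D7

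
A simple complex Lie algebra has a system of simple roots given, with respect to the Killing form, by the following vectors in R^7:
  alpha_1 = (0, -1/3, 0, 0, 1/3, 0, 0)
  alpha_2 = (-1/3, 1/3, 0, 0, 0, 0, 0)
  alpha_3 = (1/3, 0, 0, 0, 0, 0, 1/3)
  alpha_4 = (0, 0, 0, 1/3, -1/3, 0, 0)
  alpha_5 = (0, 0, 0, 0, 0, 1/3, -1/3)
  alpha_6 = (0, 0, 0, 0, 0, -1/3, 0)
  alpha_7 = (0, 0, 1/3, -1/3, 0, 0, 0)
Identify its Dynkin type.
B_7

Compute the Cartan integers a_ij = 2(alpha_i, alpha_j)/(alpha_j, alpha_j); the resulting 7x7 Cartan matrix is
[[2, -1, 0, -1, 0, 0, 0], [-1, 2, -1, 0, 0, 0, 0], [0, -1, 2, 0, -1, 0, 0], [-1, 0, 0, 2, 0, 0, -1], [0, 0, -1, 0, 2, -2, 0], [0, 0, 0, 0, -1, 2, 0], [0, 0, 0, -1, 0, 0, 2]].
The roots have two lengths (squared-length ratio 2:1); the short ones are alpha_{6}. The associated Dynkin diagram is a chain of 7 nodes with a double edge at one end; the terminal node there is the unique short simple root (B_7), so the type is B_7 (the algebra so(15)).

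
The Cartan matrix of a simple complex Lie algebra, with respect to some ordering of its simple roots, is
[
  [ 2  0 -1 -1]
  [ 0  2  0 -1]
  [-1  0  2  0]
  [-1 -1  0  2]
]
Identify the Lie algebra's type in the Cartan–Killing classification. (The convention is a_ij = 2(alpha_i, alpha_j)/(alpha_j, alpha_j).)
A4

The matrix has rank 4 with 2's on the diagonal. Reading the off-diagonal entries as Dynkin edges (a single edge where a_ij = a_ji = -1; a double or triple edge where a_ij * a_ji = 2 or 3), the diagram is a chain of 4 nodes with single edges (A_4). One simple-root ordering that puts it in standard form is (alpha_3, alpha_1, alpha_4, alpha_2). So the algebra is type A_4, i.e. sl(5).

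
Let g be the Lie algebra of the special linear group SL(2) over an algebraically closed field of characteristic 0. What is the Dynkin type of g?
A_1

This is sl(2), which has dimension 2^2 - 1 = 3 and rank 2 - 1 = 1 (a Cartan subalgebra is the diagonal traceless matrices). In the classification of classical Lie algebras, the special linear algebra sl(n+1) has type A_n; here n = 1, so the Dynkin diagram is a chain of 1 nodes with single edges (A_1). Hence the type is A_1.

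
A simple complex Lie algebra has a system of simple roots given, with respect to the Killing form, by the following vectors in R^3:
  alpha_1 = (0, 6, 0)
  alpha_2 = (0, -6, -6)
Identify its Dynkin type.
B_2

Compute the Cartan integers a_ij = 2(alpha_i, alpha_j)/(alpha_j, alpha_j); the resulting 2x2 Cartan matrix is
[[2, -1], [-2, 2]].
The roots have two lengths (squared-length ratio 2:1); the short ones are alpha_{1}. The associated Dynkin diagram is a chain of 2 nodes with a double edge at one end; the terminal node there is the unique short simple root (B_2), so the type is B_2 (the algebra so(5)).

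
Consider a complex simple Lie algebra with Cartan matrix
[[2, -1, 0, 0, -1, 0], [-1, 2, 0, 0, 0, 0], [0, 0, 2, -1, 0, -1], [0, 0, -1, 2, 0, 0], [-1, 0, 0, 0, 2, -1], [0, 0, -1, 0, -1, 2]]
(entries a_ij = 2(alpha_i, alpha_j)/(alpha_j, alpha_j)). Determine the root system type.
A6

The matrix has rank 6 with 2's on the diagonal. Reading the off-diagonal entries as Dynkin edges (a single edge where a_ij = a_ji = -1; a double or triple edge where a_ij * a_ji = 2 or 3), the diagram is a chain of 6 nodes with single edges (A_6). One simple-root ordering that puts it in standard form is (alpha_2, alpha_1, alpha_5, alpha_6, alpha_3, alpha_4). So the algebra is type A_6, i.e. sl(7).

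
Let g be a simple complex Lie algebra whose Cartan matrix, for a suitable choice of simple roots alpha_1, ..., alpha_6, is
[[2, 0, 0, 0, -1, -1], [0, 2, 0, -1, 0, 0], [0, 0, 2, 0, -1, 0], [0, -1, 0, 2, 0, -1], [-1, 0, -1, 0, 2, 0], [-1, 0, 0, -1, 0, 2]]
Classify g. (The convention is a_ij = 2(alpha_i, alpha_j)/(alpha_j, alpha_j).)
type A_6

The matrix has rank 6 with 2's on the diagonal. Reading the off-diagonal entries as Dynkin edges (a single edge where a_ij = a_ji = -1; a double or triple edge where a_ij * a_ji = 2 or 3), the diagram is a chain of 6 nodes with single edges (A_6). One simple-root ordering that puts it in standard form is (alpha_2, alpha_4, alpha_6, alpha_1, alpha_5, alpha_3). So the algebra is type A_6, i.e. sl(7).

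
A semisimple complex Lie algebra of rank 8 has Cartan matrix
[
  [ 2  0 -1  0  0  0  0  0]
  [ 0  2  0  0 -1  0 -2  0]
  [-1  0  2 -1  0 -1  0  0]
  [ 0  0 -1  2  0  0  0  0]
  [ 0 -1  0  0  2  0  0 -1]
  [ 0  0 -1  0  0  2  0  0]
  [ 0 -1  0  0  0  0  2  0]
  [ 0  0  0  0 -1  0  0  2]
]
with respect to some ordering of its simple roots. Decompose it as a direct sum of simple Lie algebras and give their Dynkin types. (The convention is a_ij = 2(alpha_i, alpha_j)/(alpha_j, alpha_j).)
The diagram associated to this matrix has two connected components: the simple roots {alpha_2, alpha_5, alpha_7, alpha_8} form a chain of 4 nodes with a double edge at one end; the terminal node there is the unique short simple root (B_4), and {alpha_1, alpha_3, alpha_4, alpha_6} form a chain of 2 nodes with a fork of two nodes at one end (D_4). A semisimple Lie algebra decomposes uniquely as the direct sum of simple ideals, one per connected component of its Dynkin diagram, so g ≅ B_4 ⊕ D_4 (dimension 36 + 28 = 64).

type B_4 ⊕ type D_4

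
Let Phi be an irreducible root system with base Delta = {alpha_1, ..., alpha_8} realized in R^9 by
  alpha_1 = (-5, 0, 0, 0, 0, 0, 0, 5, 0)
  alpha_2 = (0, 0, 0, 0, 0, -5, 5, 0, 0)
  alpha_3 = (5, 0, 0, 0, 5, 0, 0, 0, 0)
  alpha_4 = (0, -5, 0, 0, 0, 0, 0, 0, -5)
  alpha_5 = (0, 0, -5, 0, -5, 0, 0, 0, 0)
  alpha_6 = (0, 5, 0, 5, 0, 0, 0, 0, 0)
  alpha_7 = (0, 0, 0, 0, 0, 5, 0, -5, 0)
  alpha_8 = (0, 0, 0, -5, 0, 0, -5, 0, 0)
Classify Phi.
A_8

Compute the Cartan integers a_ij = 2(alpha_i, alpha_j)/(alpha_j, alpha_j); the resulting 8x8 Cartan matrix is
[[2, 0, -1, 0, 0, 0, -1, 0], [0, 2, 0, 0, 0, 0, -1, -1], [-1, 0, 2, 0, -1, 0, 0, 0], [0, 0, 0, 2, 0, -1, 0, 0], [0, 0, -1, 0, 2, 0, 0, 0], [0, 0, 0, -1, 0, 2, 0, -1], [-1, -1, 0, 0, 0, 0, 2, 0], [0, -1, 0, 0, 0, -1, 0, 2]].
All simple roots have the same length, so the diagram is simply laced. The associated Dynkin diagram is a chain of 8 nodes with single edges (A_8), so the type is A_8 (the algebra sl(9)).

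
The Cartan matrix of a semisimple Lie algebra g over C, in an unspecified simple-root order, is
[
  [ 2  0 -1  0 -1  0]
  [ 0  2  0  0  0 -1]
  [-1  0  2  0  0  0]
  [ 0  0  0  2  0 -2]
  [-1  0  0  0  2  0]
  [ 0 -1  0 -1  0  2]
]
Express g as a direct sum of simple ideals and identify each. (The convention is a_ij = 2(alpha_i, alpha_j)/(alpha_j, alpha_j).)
A_3 + C_3

The diagram associated to this matrix has two connected components: the simple roots {alpha_1, alpha_3, alpha_5} form a chain of 3 nodes with single edges (A_3), and {alpha_2, alpha_4, alpha_6} form a chain of 3 nodes with a double edge at one end; the terminal node there is the unique long simple root (C_3). A semisimple Lie algebra decomposes uniquely as the direct sum of simple ideals, one per connected component of its Dynkin diagram, so g ≅ A_3 ⊕ C_3 (dimension 15 + 21 = 36).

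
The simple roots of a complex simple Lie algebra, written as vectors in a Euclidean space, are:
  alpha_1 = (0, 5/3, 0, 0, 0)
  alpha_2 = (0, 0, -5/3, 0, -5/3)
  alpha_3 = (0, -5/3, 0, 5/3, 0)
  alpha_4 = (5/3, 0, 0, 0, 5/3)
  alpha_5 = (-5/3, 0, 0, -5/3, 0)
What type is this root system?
Compute the Cartan integers a_ij = 2(alpha_i, alpha_j)/(alpha_j, alpha_j); the resulting 5x5 Cartan matrix is
[[2, 0, -1, 0, 0], [0, 2, 0, -1, 0], [-2, 0, 2, 0, -1], [0, -1, 0, 2, -1], [0, 0, -1, -1, 2]].
The roots have two lengths (squared-length ratio 2:1); the short ones are alpha_{1}. The associated Dynkin diagram is a chain of 5 nodes with a double edge at one end; the terminal node there is the unique short simple root (B_5), so the type is B_5 (the algebra so(11)).

B_5 (so(11))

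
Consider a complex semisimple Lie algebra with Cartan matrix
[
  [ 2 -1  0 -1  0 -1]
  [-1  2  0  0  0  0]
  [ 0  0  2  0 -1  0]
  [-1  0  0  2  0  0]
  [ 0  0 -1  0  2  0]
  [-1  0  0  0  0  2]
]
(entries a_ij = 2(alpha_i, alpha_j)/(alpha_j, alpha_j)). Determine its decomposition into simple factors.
The diagram associated to this matrix has two connected components: the simple roots {alpha_3, alpha_5} form a chain of 2 nodes with single edges (A_2), and {alpha_1, alpha_2, alpha_4, alpha_6} form a chain of 2 nodes with a fork of two nodes at one end (D_4). A semisimple Lie algebra decomposes uniquely as the direct sum of simple ideals, one per connected component of its Dynkin diagram, so g ≅ A_2 ⊕ D_4 (dimension 8 + 28 = 36).

A_2 (sl(3)) ⊕ D_4 (so(8))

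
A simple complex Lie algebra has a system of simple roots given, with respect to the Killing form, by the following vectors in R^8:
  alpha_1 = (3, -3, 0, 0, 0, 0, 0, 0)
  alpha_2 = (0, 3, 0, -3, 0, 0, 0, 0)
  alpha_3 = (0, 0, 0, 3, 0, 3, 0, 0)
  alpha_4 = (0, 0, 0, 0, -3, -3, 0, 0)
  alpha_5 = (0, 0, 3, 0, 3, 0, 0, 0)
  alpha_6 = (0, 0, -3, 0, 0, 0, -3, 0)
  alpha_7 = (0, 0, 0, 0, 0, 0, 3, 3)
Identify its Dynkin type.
A7

Compute the Cartan integers a_ij = 2(alpha_i, alpha_j)/(alpha_j, alpha_j); the resulting 7x7 Cartan matrix is
[[2, -1, 0, 0, 0, 0, 0], [-1, 2, -1, 0, 0, 0, 0], [0, -1, 2, -1, 0, 0, 0], [0, 0, -1, 2, -1, 0, 0], [0, 0, 0, -1, 2, -1, 0], [0, 0, 0, 0, -1, 2, -1], [0, 0, 0, 0, 0, -1, 2]].
All simple roots have the same length, so the diagram is simply laced. The associated Dynkin diagram is a chain of 7 nodes with single edges (A_7), so the type is A_7 (the algebra sl(8)).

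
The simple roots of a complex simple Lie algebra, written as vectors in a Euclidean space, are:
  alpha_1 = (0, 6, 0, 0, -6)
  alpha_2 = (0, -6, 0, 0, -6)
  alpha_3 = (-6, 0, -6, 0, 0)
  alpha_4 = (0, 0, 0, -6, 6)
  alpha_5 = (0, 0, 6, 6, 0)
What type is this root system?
D5

Compute the Cartan integers a_ij = 2(alpha_i, alpha_j)/(alpha_j, alpha_j); the resulting 5x5 Cartan matrix is
[[2, 0, 0, -1, 0], [0, 2, 0, -1, 0], [0, 0, 2, 0, -1], [-1, -1, 0, 2, -1], [0, 0, -1, -1, 2]].
All simple roots have the same length, so the diagram is simply laced. The associated Dynkin diagram is a chain of 3 nodes with a fork of two nodes at one end (D_5), so the type is D_5 (the algebra so(10)).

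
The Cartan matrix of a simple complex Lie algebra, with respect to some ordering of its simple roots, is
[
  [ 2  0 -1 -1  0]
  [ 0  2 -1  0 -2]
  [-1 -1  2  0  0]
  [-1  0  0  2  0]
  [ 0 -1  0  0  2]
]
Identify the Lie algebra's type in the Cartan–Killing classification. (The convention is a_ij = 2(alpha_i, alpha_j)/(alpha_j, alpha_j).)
The matrix has rank 5 with 2's on the diagonal. Reading the off-diagonal entries as Dynkin edges (a single edge where a_ij = a_ji = -1; a double or triple edge where a_ij * a_ji = 2 or 3), the diagram is a chain of 5 nodes with a double edge at one end; the terminal node there is the unique short simple root (B_5). One simple-root ordering that puts it in standard form is (alpha_4, alpha_1, alpha_3, alpha_2, alpha_5). So the algebra is type B_5, i.e. so(11).

B5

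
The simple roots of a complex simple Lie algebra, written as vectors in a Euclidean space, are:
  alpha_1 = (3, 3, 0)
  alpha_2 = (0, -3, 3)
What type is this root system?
Compute the Cartan integers a_ij = 2(alpha_i, alpha_j)/(alpha_j, alpha_j); the resulting 2x2 Cartan matrix is
[[2, -1], [-1, 2]].
All simple roots have the same length, so the diagram is simply laced. The associated Dynkin diagram is a chain of 2 nodes with single edges (A_2), so the type is A_2 (the algebra sl(3)).

A_2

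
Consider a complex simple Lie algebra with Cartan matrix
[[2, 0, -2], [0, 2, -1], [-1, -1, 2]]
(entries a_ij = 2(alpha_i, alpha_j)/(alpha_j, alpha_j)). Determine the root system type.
The matrix has rank 3 with 2's on the diagonal. Reading the off-diagonal entries as Dynkin edges (a single edge where a_ij = a_ji = -1; a double or triple edge where a_ij * a_ji = 2 or 3), the diagram is a chain of 3 nodes with a double edge at one end; the terminal node there is the unique long simple root (C_3). One simple-root ordering that puts it in standard form is (alpha_2, alpha_3, alpha_1). So the algebra is type C_3, i.e. sp(6).

type C_3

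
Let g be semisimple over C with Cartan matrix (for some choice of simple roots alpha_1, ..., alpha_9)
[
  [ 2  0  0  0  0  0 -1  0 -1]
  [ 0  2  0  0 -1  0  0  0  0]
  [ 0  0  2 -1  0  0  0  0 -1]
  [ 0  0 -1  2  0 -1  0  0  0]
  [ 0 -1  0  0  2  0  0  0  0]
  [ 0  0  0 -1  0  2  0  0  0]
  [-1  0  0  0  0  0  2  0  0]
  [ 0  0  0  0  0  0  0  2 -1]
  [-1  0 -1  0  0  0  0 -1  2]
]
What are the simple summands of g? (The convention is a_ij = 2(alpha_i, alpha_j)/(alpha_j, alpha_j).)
The diagram associated to this matrix has two connected components: the simple roots {alpha_2, alpha_5} form a chain of 2 nodes with single edges (A_2), and {alpha_1, alpha_3, alpha_4, alpha_6, alpha_7, alpha_8, alpha_9} form a chain of 6 nodes with one extra node attached to the third node from one end (E_7). A semisimple Lie algebra decomposes uniquely as the direct sum of simple ideals, one per connected component of its Dynkin diagram, so g ≅ A_2 ⊕ E_7 (dimension 8 + 133 = 141).

type A_2 ⊕ type E_7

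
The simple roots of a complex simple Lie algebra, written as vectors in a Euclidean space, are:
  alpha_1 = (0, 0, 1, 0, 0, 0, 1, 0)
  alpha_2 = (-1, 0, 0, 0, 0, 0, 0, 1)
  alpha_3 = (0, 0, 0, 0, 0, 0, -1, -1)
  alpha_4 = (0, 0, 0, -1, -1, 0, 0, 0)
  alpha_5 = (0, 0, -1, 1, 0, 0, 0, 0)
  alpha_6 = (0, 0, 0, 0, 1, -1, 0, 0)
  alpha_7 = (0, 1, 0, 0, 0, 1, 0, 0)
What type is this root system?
A7

Compute the Cartan integers a_ij = 2(alpha_i, alpha_j)/(alpha_j, alpha_j); the resulting 7x7 Cartan matrix is
[[2, 0, -1, 0, -1, 0, 0], [0, 2, -1, 0, 0, 0, 0], [-1, -1, 2, 0, 0, 0, 0], [0, 0, 0, 2, -1, -1, 0], [-1, 0, 0, -1, 2, 0, 0], [0, 0, 0, -1, 0, 2, -1], [0, 0, 0, 0, 0, -1, 2]].
All simple roots have the same length, so the diagram is simply laced. The associated Dynkin diagram is a chain of 7 nodes with single edges (A_7), so the type is A_7 (the algebra sl(8)).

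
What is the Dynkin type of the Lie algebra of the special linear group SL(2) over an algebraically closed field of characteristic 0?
This is sl(2), which has dimension 2^2 - 1 = 3 and rank 2 - 1 = 1 (a Cartan subalgebra is the diagonal traceless matrices). In the classification of classical Lie algebras, the special linear algebra sl(n+1) has type A_n; here n = 1, so the Dynkin diagram is a chain of 1 nodes with single edges (A_1). Hence the type is A_1.

A_1 (sl(2))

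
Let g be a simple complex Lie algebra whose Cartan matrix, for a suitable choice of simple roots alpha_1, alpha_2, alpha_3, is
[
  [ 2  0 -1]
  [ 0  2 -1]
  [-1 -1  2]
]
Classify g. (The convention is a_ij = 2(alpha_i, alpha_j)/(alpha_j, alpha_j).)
A3

The matrix has rank 3 with 2's on the diagonal. Reading the off-diagonal entries as Dynkin edges (a single edge where a_ij = a_ji = -1; a double or triple edge where a_ij * a_ji = 2 or 3), the diagram is a chain of 3 nodes with single edges (A_3). One simple-root ordering that puts it in standard form is (alpha_2, alpha_3, alpha_1). So the algebra is type A_3, i.e. sl(4).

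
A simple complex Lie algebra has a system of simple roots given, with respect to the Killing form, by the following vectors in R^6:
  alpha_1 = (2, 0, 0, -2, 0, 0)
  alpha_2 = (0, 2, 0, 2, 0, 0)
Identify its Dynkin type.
A_2

Compute the Cartan integers a_ij = 2(alpha_i, alpha_j)/(alpha_j, alpha_j); the resulting 2x2 Cartan matrix is
[[2, -1], [-1, 2]].
All simple roots have the same length, so the diagram is simply laced. The associated Dynkin diagram is a chain of 2 nodes with single edges (A_2), so the type is A_2 (the algebra sl(3)).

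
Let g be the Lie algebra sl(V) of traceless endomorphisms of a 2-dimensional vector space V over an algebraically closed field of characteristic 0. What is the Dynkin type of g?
This is sl(2), which has dimension 2^2 - 1 = 3 and rank 2 - 1 = 1 (a Cartan subalgebra is the diagonal traceless matrices). In the classification of classical Lie algebras, the special linear algebra sl(n+1) has type A_n; here n = 1, so the Dynkin diagram is a chain of 1 nodes with single edges (A_1). Hence the type is A_1.

type A_1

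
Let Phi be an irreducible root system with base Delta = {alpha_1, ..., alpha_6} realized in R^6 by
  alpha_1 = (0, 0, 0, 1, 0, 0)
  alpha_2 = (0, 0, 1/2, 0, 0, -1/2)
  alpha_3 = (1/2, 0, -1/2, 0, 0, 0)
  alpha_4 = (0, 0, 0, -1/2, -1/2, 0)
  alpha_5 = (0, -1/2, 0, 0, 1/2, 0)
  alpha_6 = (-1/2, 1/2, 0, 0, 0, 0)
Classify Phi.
Compute the Cartan integers a_ij = 2(alpha_i, alpha_j)/(alpha_j, alpha_j); the resulting 6x6 Cartan matrix is
[[2, 0, 0, -2, 0, 0], [0, 2, -1, 0, 0, 0], [0, -1, 2, 0, 0, -1], [-1, 0, 0, 2, -1, 0], [0, 0, 0, -1, 2, -1], [0, 0, -1, 0, -1, 2]].
The roots have two lengths (squared-length ratio 2:1); the short ones are alpha_{2,3,4,5,6}. The associated Dynkin diagram is a chain of 6 nodes with a double edge at one end; the terminal node there is the unique long simple root (C_6), so the type is C_6 (the algebra sp(12)).

C6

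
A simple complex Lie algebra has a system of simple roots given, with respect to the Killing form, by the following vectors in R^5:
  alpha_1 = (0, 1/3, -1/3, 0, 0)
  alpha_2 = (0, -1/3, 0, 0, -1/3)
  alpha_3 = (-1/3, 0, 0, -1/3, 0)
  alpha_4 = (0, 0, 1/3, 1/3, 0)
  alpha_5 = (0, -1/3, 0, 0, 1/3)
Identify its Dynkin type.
Compute the Cartan integers a_ij = 2(alpha_i, alpha_j)/(alpha_j, alpha_j); the resulting 5x5 Cartan matrix is
[[2, -1, 0, -1, -1], [-1, 2, 0, 0, 0], [0, 0, 2, -1, 0], [-1, 0, -1, 2, 0], [-1, 0, 0, 0, 2]].
All simple roots have the same length, so the diagram is simply laced. The associated Dynkin diagram is a chain of 3 nodes with a fork of two nodes at one end (D_5), so the type is D_5 (the algebra so(10)).

D_5 (so(10))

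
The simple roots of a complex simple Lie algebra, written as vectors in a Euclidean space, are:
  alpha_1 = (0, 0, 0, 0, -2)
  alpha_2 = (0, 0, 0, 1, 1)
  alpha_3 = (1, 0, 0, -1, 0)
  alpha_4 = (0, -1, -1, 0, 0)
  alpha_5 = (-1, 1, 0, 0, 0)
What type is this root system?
Compute the Cartan integers a_ij = 2(alpha_i, alpha_j)/(alpha_j, alpha_j); the resulting 5x5 Cartan matrix is
[[2, -2, 0, 0, 0], [-1, 2, -1, 0, 0], [0, -1, 2, 0, -1], [0, 0, 0, 2, -1], [0, 0, -1, -1, 2]].
The roots have two lengths (squared-length ratio 2:1); the short ones are alpha_{2,3,4,5}. The associated Dynkin diagram is a chain of 5 nodes with a double edge at one end; the terminal node there is the unique long simple root (C_5), so the type is C_5 (the algebra sp(10)).

C5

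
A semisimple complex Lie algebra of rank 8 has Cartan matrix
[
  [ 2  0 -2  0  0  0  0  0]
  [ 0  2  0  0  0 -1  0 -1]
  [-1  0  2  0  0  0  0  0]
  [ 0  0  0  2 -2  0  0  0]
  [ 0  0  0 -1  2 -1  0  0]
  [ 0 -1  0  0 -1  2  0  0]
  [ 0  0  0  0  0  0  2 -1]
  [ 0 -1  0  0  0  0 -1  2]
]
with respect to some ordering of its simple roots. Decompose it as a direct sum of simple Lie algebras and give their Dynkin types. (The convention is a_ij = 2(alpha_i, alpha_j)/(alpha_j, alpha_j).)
The diagram associated to this matrix has two connected components: the simple roots {alpha_1, alpha_3} form a chain of 2 nodes with a double edge at one end; the terminal node there is the unique short simple root (B_2), and {alpha_2, alpha_4, alpha_5, alpha_6, alpha_7, alpha_8} form a chain of 6 nodes with a double edge at one end; the terminal node there is the unique long simple root (C_6). A semisimple Lie algebra decomposes uniquely as the direct sum of simple ideals, one per connected component of its Dynkin diagram, so g ≅ B_2 ⊕ C_6 (dimension 10 + 78 = 88).

type B_2 ⊕ type C_6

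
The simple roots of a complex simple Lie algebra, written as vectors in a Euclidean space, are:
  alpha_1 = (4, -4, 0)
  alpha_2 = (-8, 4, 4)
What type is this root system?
Compute the Cartan integers a_ij = 2(alpha_i, alpha_j)/(alpha_j, alpha_j); the resulting 2x2 Cartan matrix is
[[2, -1], [-3, 2]].
The roots have two lengths (squared-length ratio 3:1); the short ones are alpha_{1}. The associated Dynkin diagram is two nodes joined by a triple edge (G_2), so the type is G_2.

G_2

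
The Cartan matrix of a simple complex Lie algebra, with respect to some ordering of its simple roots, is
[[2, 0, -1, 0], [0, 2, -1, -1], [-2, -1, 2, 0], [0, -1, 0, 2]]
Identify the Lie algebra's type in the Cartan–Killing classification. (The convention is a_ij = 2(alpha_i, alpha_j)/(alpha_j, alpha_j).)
The matrix has rank 4 with 2's on the diagonal. Reading the off-diagonal entries as Dynkin edges (a single edge where a_ij = a_ji = -1; a double or triple edge where a_ij * a_ji = 2 or 3), the diagram is a chain of 4 nodes with a double edge at one end; the terminal node there is the unique short simple root (B_4). One simple-root ordering that puts it in standard form is (alpha_4, alpha_2, alpha_3, alpha_1). So the algebra is type B_4, i.e. so(9).

B4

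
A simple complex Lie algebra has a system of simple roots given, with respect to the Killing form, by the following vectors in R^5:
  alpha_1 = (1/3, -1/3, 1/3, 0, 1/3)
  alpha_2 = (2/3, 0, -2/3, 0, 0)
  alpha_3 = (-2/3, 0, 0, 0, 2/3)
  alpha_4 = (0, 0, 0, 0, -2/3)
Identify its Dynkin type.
Compute the Cartan integers a_ij = 2(alpha_i, alpha_j)/(alpha_j, alpha_j); the resulting 4x4 Cartan matrix is
[[2, 0, 0, -1], [0, 2, -1, 0], [0, -1, 2, -2], [-1, 0, -1, 2]].
The roots have two lengths (squared-length ratio 2:1); the short ones are alpha_{1,4}. The associated Dynkin diagram is a chain of 4 nodes with a double edge between the middle two (F_4), so the type is F_4.

F_4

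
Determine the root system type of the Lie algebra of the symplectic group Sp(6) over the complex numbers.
C_3

This is sp(6), which has dimension 6(6+1)/2 = 21 and rank 6/2 = 3. In the classification of classical Lie algebras, the symplectic algebra sp(2n) has type C_n; here n = 3, so the Dynkin diagram is a chain of 3 nodes with a double edge at one end; the terminal node there is the unique long simple root (C_3). Hence the type is C_3.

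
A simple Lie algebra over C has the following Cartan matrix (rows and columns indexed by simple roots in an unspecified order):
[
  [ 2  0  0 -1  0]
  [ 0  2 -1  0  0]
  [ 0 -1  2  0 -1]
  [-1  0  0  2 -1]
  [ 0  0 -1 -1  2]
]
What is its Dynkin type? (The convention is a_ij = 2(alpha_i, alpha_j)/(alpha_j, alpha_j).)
The matrix has rank 5 with 2's on the diagonal. Reading the off-diagonal entries as Dynkin edges (a single edge where a_ij = a_ji = -1; a double or triple edge where a_ij * a_ji = 2 or 3), the diagram is a chain of 5 nodes with single edges (A_5). One simple-root ordering that puts it in standard form is (alpha_2, alpha_3, alpha_5, alpha_4, alpha_1). So the algebra is type A_5, i.e. sl(6).

type A_5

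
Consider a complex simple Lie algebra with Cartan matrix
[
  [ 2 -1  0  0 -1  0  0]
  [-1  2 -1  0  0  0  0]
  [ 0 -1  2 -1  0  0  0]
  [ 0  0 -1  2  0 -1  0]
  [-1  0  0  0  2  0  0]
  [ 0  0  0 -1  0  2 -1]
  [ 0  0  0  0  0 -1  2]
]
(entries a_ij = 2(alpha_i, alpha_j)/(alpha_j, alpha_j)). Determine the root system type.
The matrix has rank 7 with 2's on the diagonal. Reading the off-diagonal entries as Dynkin edges (a single edge where a_ij = a_ji = -1; a double or triple edge where a_ij * a_ji = 2 or 3), the diagram is a chain of 7 nodes with single edges (A_7). One simple-root ordering that puts it in standard form is (alpha_5, alpha_1, alpha_2, alpha_3, alpha_4, alpha_6, alpha_7). So the algebra is type A_7, i.e. sl(8).

A7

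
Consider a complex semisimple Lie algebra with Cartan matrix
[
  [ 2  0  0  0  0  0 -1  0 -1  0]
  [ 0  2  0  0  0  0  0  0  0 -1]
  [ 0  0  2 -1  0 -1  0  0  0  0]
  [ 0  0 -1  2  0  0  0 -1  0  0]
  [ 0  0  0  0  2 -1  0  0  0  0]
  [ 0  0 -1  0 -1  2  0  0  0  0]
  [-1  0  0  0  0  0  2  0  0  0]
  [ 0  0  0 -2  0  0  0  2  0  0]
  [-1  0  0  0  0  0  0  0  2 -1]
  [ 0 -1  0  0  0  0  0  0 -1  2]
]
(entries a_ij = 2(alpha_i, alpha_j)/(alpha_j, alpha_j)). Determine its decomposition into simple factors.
The diagram associated to this matrix has two connected components: the simple roots {alpha_1, alpha_2, alpha_7, alpha_9, alpha_10} form a chain of 5 nodes with single edges (A_5), and {alpha_3, alpha_4, alpha_5, alpha_6, alpha_8} form a chain of 5 nodes with a double edge at one end; the terminal node there is the unique long simple root (C_5). A semisimple Lie algebra decomposes uniquely as the direct sum of simple ideals, one per connected component of its Dynkin diagram, so g ≅ A_5 ⊕ C_5 (dimension 35 + 55 = 90).

A_5 (sl(6)) + C_5 (sp(10))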